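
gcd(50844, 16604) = 4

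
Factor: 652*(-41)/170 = -1*2^1*5^(-1)*17^(-1)*41^1*163^1 = -13366/85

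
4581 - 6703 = -2122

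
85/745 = 17/149 ≈ 0.114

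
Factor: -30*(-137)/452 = 2^ (-1)*3^1*5^1*113^ (-1)*137^1 = 2055/226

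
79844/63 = 1267 + 23/63 ≈ 1267.37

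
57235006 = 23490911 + 33744095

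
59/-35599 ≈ -0.00166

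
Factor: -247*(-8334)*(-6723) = -1*2^1*3^6*13^1*19^1*83^1*463^1 = -13839282054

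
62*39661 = 2458982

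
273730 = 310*883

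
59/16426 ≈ 0.00359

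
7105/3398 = 2 + 309/3398 ≈ 2.09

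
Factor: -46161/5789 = -1*3^2*7^(-1)*23^1*223^1*827^(-1)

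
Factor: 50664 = 2^3*3^1*2111^1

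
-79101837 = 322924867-402026704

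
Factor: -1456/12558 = -1*2^3*3^(-1)*23^(-1) = -8/69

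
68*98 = 6664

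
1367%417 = 116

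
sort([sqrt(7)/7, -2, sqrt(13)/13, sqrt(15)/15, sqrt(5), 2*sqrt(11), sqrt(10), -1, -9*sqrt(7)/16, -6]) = [-6, -2, -9*sqrt(7)/16, -1, sqrt(15)/15, sqrt(13)/13, sqrt(7)/7, sqrt(5), sqrt(10), 2*sqrt(11)]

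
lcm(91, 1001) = 1001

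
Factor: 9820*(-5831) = -1*2^2*5^1*7^3*17^1*491^1 = -57260420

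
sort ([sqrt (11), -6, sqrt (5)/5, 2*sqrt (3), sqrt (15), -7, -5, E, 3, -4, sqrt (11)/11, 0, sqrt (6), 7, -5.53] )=[-7, -6, -5.53, -5, -4, 0, sqrt (11)/11, sqrt (5)/5, sqrt (6), E, 3, sqrt (11), 2*sqrt (3), sqrt (15), 7] 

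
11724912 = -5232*(-2241)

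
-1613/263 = -6 - 35/263 ≈ -6.13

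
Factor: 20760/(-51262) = -1*2^2*3^1*5^1*19^(-2)*71^(-1)*173^1 = -10380/25631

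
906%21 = 3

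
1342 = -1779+3121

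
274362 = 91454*3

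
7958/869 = 9+137/869 ≈ 9.16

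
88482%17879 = 16966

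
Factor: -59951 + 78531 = 2^2*5^1*929^1 = 18580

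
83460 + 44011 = 127471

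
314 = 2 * 157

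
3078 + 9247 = 12325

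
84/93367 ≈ 0.000900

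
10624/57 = 186 + 22/57 ≈ 186.39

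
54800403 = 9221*5943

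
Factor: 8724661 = 11^1 * 293^1 * 2707^1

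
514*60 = 30840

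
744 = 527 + 217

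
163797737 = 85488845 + 78308892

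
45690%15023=621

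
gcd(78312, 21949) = 1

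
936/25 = 37 + 11/25 = 37.44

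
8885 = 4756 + 4129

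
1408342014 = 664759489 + 743582525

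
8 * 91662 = 733296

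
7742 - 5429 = 2313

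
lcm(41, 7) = 287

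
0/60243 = 0 = 0.00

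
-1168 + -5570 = -6738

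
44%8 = 4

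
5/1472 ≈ 0.00340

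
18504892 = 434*42638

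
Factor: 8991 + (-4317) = 2^1*3^1*19^1*41^1 = 4674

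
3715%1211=82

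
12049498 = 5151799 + 6897699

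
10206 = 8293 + 1913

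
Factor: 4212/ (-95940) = -1*3^2*5^ (-1)*41^ (-1) = -9/205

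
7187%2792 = 1603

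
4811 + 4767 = 9578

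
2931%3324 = 2931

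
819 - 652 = 167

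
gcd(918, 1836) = 918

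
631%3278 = 631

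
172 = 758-586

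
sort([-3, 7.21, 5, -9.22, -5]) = [-9.22, -5, -3, 5, 7.21]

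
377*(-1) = -377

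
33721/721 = 46 + 555/721 ≈ 46.77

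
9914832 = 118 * 84024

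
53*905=47965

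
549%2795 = 549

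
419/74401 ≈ 0.00563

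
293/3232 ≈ 0.0907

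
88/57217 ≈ 0.00154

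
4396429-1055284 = 3341145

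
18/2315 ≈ 0.00778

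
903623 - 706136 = 197487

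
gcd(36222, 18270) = 6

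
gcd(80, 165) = 5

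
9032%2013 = 980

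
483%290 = 193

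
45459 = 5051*9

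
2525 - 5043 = -2518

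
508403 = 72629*7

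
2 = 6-4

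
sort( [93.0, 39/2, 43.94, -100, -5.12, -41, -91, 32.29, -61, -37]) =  [-100, -91, -61, -41, -37, -5.12, 39/2, 32.29, 43.94, 93.0]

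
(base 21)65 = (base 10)131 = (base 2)10000011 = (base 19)6h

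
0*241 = 0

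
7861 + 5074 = 12935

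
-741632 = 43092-784724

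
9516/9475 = 1 + 41/9475 ≈ 1.00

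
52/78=2/3≈0.667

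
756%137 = 71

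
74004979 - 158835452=-84830473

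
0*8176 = 0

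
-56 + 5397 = 5341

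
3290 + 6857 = 10147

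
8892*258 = 2294136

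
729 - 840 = -111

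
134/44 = 67/22 ≈ 3.05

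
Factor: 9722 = 2^1 * 4861^1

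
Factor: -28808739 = -1*3^2*3200971^1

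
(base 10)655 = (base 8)1217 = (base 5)10110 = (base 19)1f9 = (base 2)1010001111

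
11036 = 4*2759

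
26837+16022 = 42859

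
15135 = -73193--88328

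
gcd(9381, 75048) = 9381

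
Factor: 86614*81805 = 2^1*5^1*11^1*31^1*127^1*16361^1 = 7085458270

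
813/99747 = 271/33249 ≈ 0.00815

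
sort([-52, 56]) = [-52, 56]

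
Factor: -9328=-1*2^4*11^1*53^1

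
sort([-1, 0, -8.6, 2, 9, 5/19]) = [-8.6, -1, 0, 5/19, 2, 9]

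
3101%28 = 21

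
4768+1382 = 6150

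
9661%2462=2275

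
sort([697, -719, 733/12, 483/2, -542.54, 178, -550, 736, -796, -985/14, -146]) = [-796, -719, -550, -542.54, -146, -985/14, 733/12, 178, 483/2, 697, 736]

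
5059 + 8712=13771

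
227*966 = 219282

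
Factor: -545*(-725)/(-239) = -1*5^3*29^1*109^1*239^(-1) = -395125/239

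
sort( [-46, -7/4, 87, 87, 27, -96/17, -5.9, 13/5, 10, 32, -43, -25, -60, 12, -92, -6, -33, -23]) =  [-92, -60, -46, -43, -33, -25, -23, -6, -5.9, -96/17, -7/4, 13/5, 10, 12, 27, 32, 87, 87]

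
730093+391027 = 1121120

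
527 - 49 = 478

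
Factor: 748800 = 2^8*3^2*5^2*13^1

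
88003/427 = 206 + 41/427 ≈ 206.10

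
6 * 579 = 3474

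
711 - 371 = 340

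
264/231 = 8/7 ≈ 1.14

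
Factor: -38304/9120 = -1*3^1*5^(-1)*7^1 = -21/5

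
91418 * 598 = 54667964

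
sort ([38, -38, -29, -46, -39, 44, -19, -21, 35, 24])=[-46, -39, -38, -29, -21, -19, 24, 35, 38, 44]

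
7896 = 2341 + 5555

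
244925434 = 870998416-626072982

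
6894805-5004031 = 1890774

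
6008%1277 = 900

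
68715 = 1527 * 45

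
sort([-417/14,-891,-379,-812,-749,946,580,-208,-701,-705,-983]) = [-983,-891,-812,-749,-705,-701,-379,-208,-417/14,580,946]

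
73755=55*1341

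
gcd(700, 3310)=10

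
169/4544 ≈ 0.0372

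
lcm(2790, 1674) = 8370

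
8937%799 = 148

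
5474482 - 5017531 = 456951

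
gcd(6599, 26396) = 6599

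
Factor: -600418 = -1*2^1*7^1*13^1*3299^1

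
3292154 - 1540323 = 1751831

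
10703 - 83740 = -73037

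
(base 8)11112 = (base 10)4682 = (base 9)6372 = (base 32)4ia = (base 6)33402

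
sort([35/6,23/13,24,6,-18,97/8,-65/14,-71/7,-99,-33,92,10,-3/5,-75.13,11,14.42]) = [-99,-75.13,-33,-18,-71/7,-65/14,-3/5,23/13,35/6,6,10,11,97/8,14.42,24,92]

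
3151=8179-5028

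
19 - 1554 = -1535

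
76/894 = 38/447 ≈ 0.0850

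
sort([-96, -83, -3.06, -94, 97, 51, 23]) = [-96, -94, -83, -3.06, 23, 51, 97]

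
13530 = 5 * 2706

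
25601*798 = 20429598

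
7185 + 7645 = 14830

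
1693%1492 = 201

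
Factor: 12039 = 3^1 * 4013^1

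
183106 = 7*26158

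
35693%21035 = 14658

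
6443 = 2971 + 3472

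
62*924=57288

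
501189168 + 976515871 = 1477705039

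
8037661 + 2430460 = 10468121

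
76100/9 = 8455+5/9 ≈ 8455.56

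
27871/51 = 546 + 25/51 ≈ 546.49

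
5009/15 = 333+14/15 ≈ 333.93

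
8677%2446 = 1339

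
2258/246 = 1129/123 ≈ 9.18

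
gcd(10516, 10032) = 44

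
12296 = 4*3074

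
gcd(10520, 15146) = 2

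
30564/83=368 + 20/83 ≈ 368.24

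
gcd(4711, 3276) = 7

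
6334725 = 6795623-460898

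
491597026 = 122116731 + 369480295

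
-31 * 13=-403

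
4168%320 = 8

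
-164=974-1138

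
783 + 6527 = 7310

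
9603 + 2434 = 12037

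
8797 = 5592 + 3205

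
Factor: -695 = -1*5^1*139^1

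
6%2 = 0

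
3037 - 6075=-3038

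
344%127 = 90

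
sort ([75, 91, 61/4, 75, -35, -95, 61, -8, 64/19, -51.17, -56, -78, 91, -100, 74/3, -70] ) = [-100, -95, -78, -70, -56, -51.17, -35, -8, 64/19, 61/4, 74/3, 61, 75, 75, 91, 91] 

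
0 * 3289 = 0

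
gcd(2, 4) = 2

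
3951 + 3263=7214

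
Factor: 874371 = 3^1*291457^1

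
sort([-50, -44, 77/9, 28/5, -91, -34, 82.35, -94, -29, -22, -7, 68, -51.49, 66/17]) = [-94, -91, -51.49, -50, -44, -34, -29, -22, -7, 66/17, 28/5, 77/9, 68, 82.35]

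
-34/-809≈0.0420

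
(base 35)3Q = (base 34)3T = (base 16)83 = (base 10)131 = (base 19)6H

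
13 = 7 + 6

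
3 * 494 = 1482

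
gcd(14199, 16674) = 3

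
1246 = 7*178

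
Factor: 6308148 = 2^2*3^1*7^1*11^1*6827^1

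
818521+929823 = 1748344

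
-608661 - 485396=-1094057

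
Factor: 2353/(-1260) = -1 * 2^(-2) * 3^(-2) * 5^(-1) * 7^(-1) * 13^1 * 181^1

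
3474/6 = 579 = 579.00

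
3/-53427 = -1/17809 ≈ -0.0000562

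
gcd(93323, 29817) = 1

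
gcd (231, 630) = 21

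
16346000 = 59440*275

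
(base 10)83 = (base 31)2l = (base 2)1010011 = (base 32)2j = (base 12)6b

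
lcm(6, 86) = 258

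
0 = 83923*0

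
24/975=8/325≈0.0246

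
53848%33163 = 20685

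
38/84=19/42 ≈ 0.452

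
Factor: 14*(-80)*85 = -1*2^5*5^2*7^1*17^1 = -95200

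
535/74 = 7 + 17/74 ≈ 7.23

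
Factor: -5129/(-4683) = 3^(-1) * 7^(-1) * 23^1 = 23/21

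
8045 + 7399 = 15444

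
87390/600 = 2913/20 = 145.65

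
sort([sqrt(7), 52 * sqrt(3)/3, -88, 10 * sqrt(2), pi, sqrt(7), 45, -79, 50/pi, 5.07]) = [-88, -79, sqrt(7), sqrt(7), pi, 5.07, 10 * sqrt(2), 50/pi, 52 * sqrt(3)/3, 45]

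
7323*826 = 6048798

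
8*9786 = 78288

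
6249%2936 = 377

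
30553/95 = 321 + 58/95 ≈ 321.61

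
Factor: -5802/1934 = -1*3^1 = -3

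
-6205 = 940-7145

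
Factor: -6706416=-1*2^4*3^1*31^1*4507^1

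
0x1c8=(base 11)385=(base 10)456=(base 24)j0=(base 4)13020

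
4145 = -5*(-829)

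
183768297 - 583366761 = -399598464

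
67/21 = 3+4/21 ≈ 3.19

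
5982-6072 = -90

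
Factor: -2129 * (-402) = 2^1 * 3^1 * 67^1 * 2129^1 = 855858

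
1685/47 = 35+40/47≈35.85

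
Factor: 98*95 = 2^1*5^1*7^2*19^1 = 9310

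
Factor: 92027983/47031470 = 2^(-1)*5^(-1)*4703147^(-1)*92027983^1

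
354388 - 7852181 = -7497793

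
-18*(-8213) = 147834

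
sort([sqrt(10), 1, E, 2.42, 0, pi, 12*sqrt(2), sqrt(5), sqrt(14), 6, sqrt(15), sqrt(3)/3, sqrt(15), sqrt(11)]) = [0, sqrt(3)/3, 1, sqrt(5), 2.42, E, pi, sqrt(10), sqrt(11), sqrt(14), sqrt(15), sqrt(15), 6, 12*sqrt(2)]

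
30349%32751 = 30349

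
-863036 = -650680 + -212356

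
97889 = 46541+51348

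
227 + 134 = 361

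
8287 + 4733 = 13020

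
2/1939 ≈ 0.00103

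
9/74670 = 3/24890 ≈ 0.000121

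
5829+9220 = 15049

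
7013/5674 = 1 + 1339/5674 ≈ 1.24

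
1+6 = 7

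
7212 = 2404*3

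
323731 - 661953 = -338222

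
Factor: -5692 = -1 * 2^2 * 1423^1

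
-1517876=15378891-16896767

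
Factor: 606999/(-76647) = -1*881^(-1)*6977^1 = -6977/881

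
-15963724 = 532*(-30007)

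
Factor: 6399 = 3^4 * 79^1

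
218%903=218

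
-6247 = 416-6663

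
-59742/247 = -241 - 215/247 ≈ -241.87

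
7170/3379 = 2+412/3379 ≈ 2.12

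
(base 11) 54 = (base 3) 2012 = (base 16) 3b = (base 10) 59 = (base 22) 2f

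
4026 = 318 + 3708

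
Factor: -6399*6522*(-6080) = 2^7*3^5*5^1*19^1*79^1*1087^1 = 253744410240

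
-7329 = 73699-81028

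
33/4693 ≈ 0.00703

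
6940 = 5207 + 1733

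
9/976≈0.00922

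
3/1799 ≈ 0.00167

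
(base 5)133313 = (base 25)8i8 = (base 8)12522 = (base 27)7d4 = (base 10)5458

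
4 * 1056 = 4224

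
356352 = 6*59392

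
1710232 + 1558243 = 3268475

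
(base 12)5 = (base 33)5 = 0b101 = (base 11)5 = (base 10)5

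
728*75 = 54600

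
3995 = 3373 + 622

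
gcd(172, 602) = 86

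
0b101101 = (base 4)231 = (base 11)41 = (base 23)1m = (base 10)45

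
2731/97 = 28 + 15/97 ≈ 28.15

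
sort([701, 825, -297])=[-297, 701, 825]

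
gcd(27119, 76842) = 1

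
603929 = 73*8273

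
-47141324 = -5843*8068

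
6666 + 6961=13627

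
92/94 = 46/47 ≈ 0.979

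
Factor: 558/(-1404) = -1*2^(-1)*3^(-1)*13^(-1)*31^1 = -31/78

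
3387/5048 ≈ 0.671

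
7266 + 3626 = 10892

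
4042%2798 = 1244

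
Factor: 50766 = 2^1*3^1*8461^1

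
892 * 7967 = 7106564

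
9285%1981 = 1361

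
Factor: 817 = 19^1 * 43^1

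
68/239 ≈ 0.285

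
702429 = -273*(-2573)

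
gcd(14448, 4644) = 516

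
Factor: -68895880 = -1*2^3*5^1*29^1*59393^1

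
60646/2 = 30323 = 30323.00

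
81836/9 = 9092 + 8/9 ≈ 9092.89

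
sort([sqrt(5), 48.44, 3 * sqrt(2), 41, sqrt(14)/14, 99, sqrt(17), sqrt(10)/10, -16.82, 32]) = [-16.82, sqrt(14)/14, sqrt(10)/10, sqrt(5), sqrt(17), 3 * sqrt(2), 32, 41, 48.44, 99]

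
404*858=346632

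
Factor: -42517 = -1*17^1*41^1*61^1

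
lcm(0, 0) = 0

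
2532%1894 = 638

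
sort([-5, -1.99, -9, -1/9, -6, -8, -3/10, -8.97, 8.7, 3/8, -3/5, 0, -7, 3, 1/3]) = [-9, -8.97, -8, -7, -6, -5, -1.99, -3/5, -3/10, -1/9, 0, 1/3, 3/8, 3, 8.7]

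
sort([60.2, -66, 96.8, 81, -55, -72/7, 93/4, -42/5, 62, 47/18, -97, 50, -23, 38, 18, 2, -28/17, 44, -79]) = [-97, -79, -66, -55, -23, -72/7, -42/5, -28/17, 2, 47/18, 18, 93/4, 38, 44, 50, 60.2, 62, 81, 96.8]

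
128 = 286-158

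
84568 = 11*7688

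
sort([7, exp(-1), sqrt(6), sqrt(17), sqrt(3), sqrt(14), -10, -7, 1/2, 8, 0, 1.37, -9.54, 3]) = [-10, -9.54, -7, 0, exp(-1), 1/2, 1.37, sqrt(3), sqrt(6), 3, sqrt(14), sqrt(17), 7, 8]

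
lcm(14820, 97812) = 489060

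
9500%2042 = 1332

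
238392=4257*56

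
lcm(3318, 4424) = 13272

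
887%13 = 3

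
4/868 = 1/217 ≈ 0.00461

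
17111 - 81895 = -64784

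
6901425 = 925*7461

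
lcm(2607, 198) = 15642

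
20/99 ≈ 0.202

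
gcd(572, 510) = 2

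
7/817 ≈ 0.00857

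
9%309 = 9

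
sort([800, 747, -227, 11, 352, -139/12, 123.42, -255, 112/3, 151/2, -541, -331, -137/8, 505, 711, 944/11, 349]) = [-541, -331, -255, -227, -137/8, -139/12, 11, 112/3, 151/2, 944/11, 123.42, 349, 352, 505, 711, 747, 800]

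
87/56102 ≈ 0.00155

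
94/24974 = 47/12487 ≈ 0.00376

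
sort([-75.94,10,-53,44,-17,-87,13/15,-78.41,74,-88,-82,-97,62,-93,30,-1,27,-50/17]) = [-97,-93,-88,-87,-82,-78.41,-75.94,-53,-17,-50/17,-1,13/15,10,27,30,44,62,74]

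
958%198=166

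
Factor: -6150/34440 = -1*2^(-2)*5^1*7^(-1) = -5/28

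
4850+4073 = 8923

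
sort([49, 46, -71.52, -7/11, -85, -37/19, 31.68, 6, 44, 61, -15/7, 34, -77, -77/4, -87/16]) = [-85, -77, -71.52, -77/4, -87/16, -15/7, -37/19, -7/11, 6, 31.68, 34, 44, 46, 49, 61]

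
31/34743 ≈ 0.000892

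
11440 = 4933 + 6507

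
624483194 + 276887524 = 901370718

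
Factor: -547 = -1 * 547^1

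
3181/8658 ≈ 0.367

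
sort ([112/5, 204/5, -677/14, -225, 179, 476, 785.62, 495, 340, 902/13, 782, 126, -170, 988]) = [-225, -170, -677/14, 112/5, 204/5, 902/13, 126, 179, 340, 476, 495, 782, 785.62, 988]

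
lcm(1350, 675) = 1350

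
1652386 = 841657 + 810729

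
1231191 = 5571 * 221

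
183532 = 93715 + 89817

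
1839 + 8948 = 10787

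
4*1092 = 4368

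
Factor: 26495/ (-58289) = -1*5^1*11^ (-1) = -5/11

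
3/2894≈0.00104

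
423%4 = 3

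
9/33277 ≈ 0.000270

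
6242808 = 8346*748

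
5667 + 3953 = 9620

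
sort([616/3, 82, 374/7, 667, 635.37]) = [374/7, 82, 616/3, 635.37, 667]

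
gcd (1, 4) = 1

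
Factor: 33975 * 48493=3^2 * 5^2 * 71^1 * 151^1 * 683^1=1647549675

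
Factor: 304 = 2^4*19^1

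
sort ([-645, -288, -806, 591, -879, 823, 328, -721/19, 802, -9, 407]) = [-879, -806, -645, -288, -721/19, -9, 328, 407, 591, 802, 823]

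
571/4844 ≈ 0.118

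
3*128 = 384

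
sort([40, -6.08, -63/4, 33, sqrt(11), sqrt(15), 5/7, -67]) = [-67, -63/4, -6.08, 5/7, sqrt(11), sqrt(15), 33, 40]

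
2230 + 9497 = 11727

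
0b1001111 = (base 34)2b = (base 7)142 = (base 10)79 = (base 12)67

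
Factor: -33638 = -1*2^1*11^2*139^1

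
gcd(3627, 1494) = 9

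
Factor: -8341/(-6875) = 5^(-4)*11^(-1)*19^1*439^1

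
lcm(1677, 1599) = 68757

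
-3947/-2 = 1973 + 1/2 = 1973.50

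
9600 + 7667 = 17267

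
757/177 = 4 + 49/177 ≈ 4.28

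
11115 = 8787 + 2328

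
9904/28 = 353 + 5/7 ≈ 353.71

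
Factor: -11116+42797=13^1*2437^1=31681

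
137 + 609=746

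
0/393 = 0 = 0.00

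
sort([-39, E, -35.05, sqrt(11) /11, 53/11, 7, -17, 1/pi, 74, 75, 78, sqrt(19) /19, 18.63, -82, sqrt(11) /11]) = [-82, -39, -35.05, -17, sqrt(19) /19, sqrt(11) /11, sqrt(11) /11, 1/pi, E, 53/11, 7, 18.63, 74, 75, 78]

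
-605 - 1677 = -2282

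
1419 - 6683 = -5264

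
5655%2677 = 301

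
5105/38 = 134 + 13/38 ≈ 134.34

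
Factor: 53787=3^1*17929^1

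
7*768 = 5376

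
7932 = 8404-472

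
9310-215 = 9095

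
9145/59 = 155 = 155.00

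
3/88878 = 1/29626≈0.0000338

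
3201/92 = 34 + 73/92 ≈ 34.79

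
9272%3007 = 251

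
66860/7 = 9551 + 3/7≈9551.43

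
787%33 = 28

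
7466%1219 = 152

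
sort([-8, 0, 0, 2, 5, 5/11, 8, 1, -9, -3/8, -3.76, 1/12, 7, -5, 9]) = [-9, -8, -5, -3.76, -3/8, 0, 0, 1/12, 5/11, 1, 2, 5, 7, 8, 9]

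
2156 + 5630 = 7786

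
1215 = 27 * 45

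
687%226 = 9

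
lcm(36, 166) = 2988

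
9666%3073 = 447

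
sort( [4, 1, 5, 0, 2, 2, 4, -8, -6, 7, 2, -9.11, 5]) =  [-9.11, -8, -6, 0, 1, 2, 2, 2, 4, 4, 5, 5, 7]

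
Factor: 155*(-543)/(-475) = 3^1*5^(-1)*19^(-1)*31^1*181^1 = 16833/95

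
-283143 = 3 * (-94381)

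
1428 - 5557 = -4129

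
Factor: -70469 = -1*7^1*10067^1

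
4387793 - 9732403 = -5344610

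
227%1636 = 227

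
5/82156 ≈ 0.0000609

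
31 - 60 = -29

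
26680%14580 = 12100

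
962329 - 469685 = 492644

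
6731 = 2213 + 4518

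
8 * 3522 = 28176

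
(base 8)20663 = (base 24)enb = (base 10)8627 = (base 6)103535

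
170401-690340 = -519939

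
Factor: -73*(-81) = 3^4*73^1 = 5913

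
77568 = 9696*8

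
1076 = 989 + 87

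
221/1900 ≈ 0.116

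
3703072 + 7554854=11257926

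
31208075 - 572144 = 30635931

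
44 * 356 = 15664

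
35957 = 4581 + 31376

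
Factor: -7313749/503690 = -1 * 2^(-1) * 5^(-1) * 11^(-1) * 19^(-1) * 241^(-1) * 7313749^1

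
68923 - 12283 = 56640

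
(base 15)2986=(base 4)2023011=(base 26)d49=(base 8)21305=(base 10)8901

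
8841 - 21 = 8820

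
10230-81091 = -70861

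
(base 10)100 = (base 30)3a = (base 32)34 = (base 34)2w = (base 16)64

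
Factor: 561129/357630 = 2^(-1) * 5^(-1) * 7^(-1) * 13^(-1) * 131^(-1) * 187043^1 = 187043/119210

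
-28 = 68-96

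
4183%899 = 587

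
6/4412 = 3/2206 ≈ 0.00136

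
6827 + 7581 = 14408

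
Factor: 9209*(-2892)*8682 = -1*2^3*3^2*241^1*1447^1*9209^1 = -231222739896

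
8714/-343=-25 - 139/343 ≈ -25.41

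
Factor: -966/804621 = -1 * 2^1 * 7^1 * 23^1 * 268207^(-1) = -322/268207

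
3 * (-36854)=-110562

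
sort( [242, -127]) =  [-127, 242]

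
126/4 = 63/2 = 31.50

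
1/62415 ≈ 0.0000160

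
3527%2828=699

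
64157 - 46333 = 17824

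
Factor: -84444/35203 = -1 * 2^2 * 3^1 * 7^(-1) * 31^1 * 47^(-1) * 107^(-1) * 227^1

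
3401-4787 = -1386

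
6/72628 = 3/36314 ≈ 0.0000826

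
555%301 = 254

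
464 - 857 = -393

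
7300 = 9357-2057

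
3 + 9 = 12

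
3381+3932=7313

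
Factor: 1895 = 5^1 * 379^1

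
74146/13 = 5703 + 7/13 ≈ 5703.54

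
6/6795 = 2/2265 ≈ 0.000883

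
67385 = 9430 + 57955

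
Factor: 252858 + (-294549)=-1*3^1*13^1*1069^1=-41691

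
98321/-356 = -276 - 65/356 ≈ -276.18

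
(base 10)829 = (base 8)1475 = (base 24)1ad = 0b1100111101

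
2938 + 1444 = 4382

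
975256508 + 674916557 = 1650173065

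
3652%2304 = 1348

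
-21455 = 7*(-3065) 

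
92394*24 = 2217456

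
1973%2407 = 1973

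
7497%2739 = 2019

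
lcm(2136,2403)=19224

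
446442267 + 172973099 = 619415366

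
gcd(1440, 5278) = 2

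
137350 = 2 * 68675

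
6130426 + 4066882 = 10197308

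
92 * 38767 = 3566564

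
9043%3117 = 2809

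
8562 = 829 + 7733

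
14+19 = 33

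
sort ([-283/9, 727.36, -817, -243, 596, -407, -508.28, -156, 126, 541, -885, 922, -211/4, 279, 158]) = [-885, -817, -508.28, -407, -243, -156, -211/4, -283/9, 126, 158, 279, 541, 596, 727.36, 922]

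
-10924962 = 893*(-12234)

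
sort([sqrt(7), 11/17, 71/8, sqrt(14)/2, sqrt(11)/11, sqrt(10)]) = [sqrt(11)/11, 11/17, sqrt(14)/2, sqrt(7), sqrt(10), 71/8]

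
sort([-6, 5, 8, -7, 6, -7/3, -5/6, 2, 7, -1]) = [-7, -6, -7/3, -1, -5/6, 2, 5, 6, 7, 8]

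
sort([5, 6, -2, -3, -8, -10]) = [-10, -8, -3, -2, 5, 6]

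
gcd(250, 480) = 10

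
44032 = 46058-2026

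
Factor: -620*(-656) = 2^6*5^1*31^1*41^1 = 406720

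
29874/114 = 4979/19 ≈ 262.05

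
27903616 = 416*67076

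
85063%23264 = 15271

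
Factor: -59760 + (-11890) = -1 * 2^1 * 5^2 * 1433^1 = -71650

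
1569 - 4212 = -2643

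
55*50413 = 2772715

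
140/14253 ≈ 0.00982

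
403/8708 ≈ 0.0463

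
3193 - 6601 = -3408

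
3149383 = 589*5347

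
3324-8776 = -5452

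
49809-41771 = 8038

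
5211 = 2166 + 3045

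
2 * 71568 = 143136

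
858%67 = 54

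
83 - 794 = -711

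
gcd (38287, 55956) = 1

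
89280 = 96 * 930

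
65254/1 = 65254 = 65254.00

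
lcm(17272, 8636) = 17272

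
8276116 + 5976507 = 14252623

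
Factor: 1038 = 2^1*3^1*173^1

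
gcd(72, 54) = 18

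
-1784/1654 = -892/827 ≈ -1.08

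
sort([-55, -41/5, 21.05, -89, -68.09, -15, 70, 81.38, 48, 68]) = [-89, -68.09, -55, -15, -41/5, 21.05, 48, 68, 70, 81.38]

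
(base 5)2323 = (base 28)c2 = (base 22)f8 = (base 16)152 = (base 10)338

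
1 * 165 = 165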